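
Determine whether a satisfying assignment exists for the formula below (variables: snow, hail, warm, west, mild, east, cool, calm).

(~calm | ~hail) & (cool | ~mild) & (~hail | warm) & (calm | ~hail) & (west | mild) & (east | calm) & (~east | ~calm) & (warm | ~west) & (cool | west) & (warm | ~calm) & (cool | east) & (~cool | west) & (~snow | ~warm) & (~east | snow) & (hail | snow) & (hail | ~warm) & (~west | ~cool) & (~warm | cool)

Try calm = 0.
From the singleton clause (~hail), hail = 0.
From the singleton clause (east), east = 1.
From the singleton clause (snow), snow = 1.
From the singleton clause (~warm), warm = 0.
From the singleton clause (~west), west = 0.
From the singleton clause (mild), mild = 1.
From the singleton clause (cool), cool = 1.
That conflicts with the unit clause (~cool).
So calm must be the other value — set calm = 1.
From the singleton clause (~hail), hail = 0.
From the singleton clause (~east), east = 0.
From the singleton clause (warm), warm = 1.
That conflicts with the unit clause (~warm).
Neither calm = 1 nor calm = 0 works.
No assignment satisfies every clause.

Unsatisfiable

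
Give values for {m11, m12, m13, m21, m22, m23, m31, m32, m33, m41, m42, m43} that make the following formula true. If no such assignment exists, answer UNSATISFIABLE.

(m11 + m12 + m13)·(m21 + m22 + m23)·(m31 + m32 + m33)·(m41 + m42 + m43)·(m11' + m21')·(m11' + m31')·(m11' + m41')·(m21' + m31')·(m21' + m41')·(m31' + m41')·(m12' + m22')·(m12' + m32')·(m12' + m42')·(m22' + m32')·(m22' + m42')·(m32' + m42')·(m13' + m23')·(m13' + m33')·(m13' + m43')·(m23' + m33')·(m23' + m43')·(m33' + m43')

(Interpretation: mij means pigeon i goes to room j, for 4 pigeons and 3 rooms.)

Branch on m11: set m11 = 0.
Branch on m12: set m12 = 1.
Unit clause (m22') forces m22 = 0.
Unit clause (m32') forces m32 = 0.
Unit clause (m42') forces m42 = 0.
Branch on m21: set m21 = 1.
Unit clause (m31') forces m31 = 0.
Unit clause (m33) forces m33 = 1.
Unit clause (m41') forces m41 = 0.
Unit clause (m43) forces m43 = 1.
Now (m43') is unsatisfied and unit — conflict.
That branch fails; take m21 = 0 instead.
Unit clause (m23) forces m23 = 1.
Unit clause (m13') forces m13 = 0.
Unit clause (m33') forces m33 = 0.
Unit clause (m31) forces m31 = 1.
Unit clause (m41') forces m41 = 0.
Unit clause (m43) forces m43 = 1.
Now (m43') is unsatisfied and unit — conflict.
Neither m21 = 1 nor m21 = 0 works.
That branch fails; take m12 = 0 instead.
Unit clause (m13) forces m13 = 1.
Unit clause (m23') forces m23 = 0.
Unit clause (m33') forces m33 = 0.
Unit clause (m43') forces m43 = 0.
Branch on m21: set m21 = 1.
Unit clause (m31') forces m31 = 0.
Unit clause (m32) forces m32 = 1.
Unit clause (m41') forces m41 = 0.
Unit clause (m42) forces m42 = 1.
Now (m42') is unsatisfied and unit — conflict.
That branch fails; take m21 = 0 instead.
Unit clause (m22) forces m22 = 1.
Unit clause (m32') forces m32 = 0.
Unit clause (m31) forces m31 = 1.
Unit clause (m41') forces m41 = 0.
Unit clause (m42) forces m42 = 1.
Now (m42') is unsatisfied and unit — conflict.
Neither m21 = 1 nor m21 = 0 works.
Neither m12 = 1 nor m12 = 0 works.
That branch fails; take m11 = 1 instead.
Unit clause (m21') forces m21 = 0.
Unit clause (m31') forces m31 = 0.
Unit clause (m41') forces m41 = 0.
Branch on m22: set m22 = 1.
Unit clause (m12') forces m12 = 0.
Unit clause (m32') forces m32 = 0.
Unit clause (m33) forces m33 = 1.
Unit clause (m42') forces m42 = 0.
Unit clause (m43) forces m43 = 1.
Now (m43') is unsatisfied and unit — conflict.
That branch fails; take m22 = 0 instead.
Unit clause (m23) forces m23 = 1.
Unit clause (m13') forces m13 = 0.
Unit clause (m33') forces m33 = 0.
Unit clause (m32) forces m32 = 1.
Unit clause (m12') forces m12 = 0.
Unit clause (m42') forces m42 = 0.
Unit clause (m43) forces m43 = 1.
Now (m43') is unsatisfied and unit — conflict.
Neither m22 = 1 nor m22 = 0 works.
Neither m11 = 1 nor m11 = 0 works.

UNSATISFIABLE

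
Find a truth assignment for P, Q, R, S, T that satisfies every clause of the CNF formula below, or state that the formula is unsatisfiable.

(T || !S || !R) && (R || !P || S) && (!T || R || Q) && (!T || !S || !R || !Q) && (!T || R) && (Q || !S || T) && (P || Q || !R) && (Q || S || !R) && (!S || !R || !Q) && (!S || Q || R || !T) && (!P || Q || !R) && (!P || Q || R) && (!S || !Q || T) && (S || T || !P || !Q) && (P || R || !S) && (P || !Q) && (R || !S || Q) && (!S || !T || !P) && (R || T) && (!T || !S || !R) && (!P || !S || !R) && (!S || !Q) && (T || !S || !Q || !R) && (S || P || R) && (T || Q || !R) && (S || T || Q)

Suppose T = true.
The clause (R) is unit, so R = true.
The clause (!S) is unit, so S = false.
The clause (Q) is unit, so Q = true.
The clause (P) is unit, so P = true.
Every clause now holds.

P: true,  Q: true,  R: true,  S: false,  T: true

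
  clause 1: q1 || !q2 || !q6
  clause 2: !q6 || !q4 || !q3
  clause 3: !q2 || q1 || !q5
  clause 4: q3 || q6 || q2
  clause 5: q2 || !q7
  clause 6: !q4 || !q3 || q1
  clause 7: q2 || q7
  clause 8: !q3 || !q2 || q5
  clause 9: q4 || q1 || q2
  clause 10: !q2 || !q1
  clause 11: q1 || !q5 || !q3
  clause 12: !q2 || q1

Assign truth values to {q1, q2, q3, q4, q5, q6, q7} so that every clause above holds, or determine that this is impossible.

UNSATISFIABLE

Branch on q2: set q2 = true.
The clause (!q1) is unit, so q1 = false.
But (q1) is also a unit clause — contradiction.
Backtrack on q2: now try q2 = false.
The clause (!q7) is unit, so q7 = false.
But (q7) is also a unit clause — contradiction.
Both values of q2 lead to a conflict.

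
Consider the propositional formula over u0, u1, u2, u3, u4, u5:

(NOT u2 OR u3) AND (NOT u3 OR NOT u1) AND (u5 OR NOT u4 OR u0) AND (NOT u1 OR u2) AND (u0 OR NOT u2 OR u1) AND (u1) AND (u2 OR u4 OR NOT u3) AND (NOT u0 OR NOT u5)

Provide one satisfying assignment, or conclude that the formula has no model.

UNSATISFIABLE

From the singleton clause (u1), u1 = true.
From the singleton clause (NOT u3), u3 = false.
From the singleton clause (NOT u2), u2 = false.
That conflicts with the unit clause (u2).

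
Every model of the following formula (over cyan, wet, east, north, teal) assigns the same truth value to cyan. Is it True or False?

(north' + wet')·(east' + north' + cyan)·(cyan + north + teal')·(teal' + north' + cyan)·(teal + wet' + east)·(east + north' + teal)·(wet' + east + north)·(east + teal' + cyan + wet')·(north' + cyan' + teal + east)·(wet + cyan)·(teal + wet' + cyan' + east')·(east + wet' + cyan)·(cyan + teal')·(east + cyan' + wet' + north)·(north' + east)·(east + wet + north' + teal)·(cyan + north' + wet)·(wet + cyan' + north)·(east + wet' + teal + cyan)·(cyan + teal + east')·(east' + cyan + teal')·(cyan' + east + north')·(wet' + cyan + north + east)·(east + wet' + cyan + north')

True

Suppose cyan = 0.
(wet) alone gives wet = 1.
(north') alone gives north = 0.
(teal') alone gives teal = 0.
(east) alone gives east = 1.
But (east') is also a unit clause — contradiction.
So every satisfying assignment has cyan = True.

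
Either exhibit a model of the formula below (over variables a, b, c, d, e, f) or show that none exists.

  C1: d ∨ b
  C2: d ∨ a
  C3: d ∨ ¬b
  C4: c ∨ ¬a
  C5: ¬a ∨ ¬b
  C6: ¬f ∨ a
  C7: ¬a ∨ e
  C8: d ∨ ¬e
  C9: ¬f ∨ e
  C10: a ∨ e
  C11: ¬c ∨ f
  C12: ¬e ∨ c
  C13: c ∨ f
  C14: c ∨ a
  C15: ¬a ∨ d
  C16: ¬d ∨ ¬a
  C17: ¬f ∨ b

Suppose d = True.
The clause (¬a) is unit, so a = False.
The clause (¬f) is unit, so f = False.
The clause (e) is unit, so e = True.
The clause (¬c) is unit, so c = False.
But (c) is also a unit clause — contradiction.
That branch fails; take d = False instead.
The clause (b) is unit, so b = True.
But (¬b) is also a unit clause — contradiction.
Neither d = True nor d = False works.

UNSATISFIABLE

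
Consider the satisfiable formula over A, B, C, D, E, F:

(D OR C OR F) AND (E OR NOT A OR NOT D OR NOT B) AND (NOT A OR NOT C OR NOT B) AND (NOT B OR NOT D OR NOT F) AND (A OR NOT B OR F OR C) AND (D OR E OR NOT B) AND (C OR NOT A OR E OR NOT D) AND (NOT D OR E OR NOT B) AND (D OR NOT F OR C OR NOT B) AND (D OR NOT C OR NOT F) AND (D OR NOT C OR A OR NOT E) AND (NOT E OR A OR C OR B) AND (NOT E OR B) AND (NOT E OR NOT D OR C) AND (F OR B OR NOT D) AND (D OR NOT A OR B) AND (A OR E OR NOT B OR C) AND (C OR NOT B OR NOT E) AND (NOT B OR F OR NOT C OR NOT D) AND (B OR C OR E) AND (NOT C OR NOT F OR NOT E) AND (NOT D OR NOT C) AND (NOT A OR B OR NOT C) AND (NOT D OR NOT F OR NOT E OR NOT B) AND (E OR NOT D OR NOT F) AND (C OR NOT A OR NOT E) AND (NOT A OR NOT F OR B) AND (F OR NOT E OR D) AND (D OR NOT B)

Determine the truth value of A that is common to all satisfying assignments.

False

Suppose A = true.
Case C = false:
From the singleton clause (NOT E), E = false.
From the singleton clause (NOT D), D = false.
From the singleton clause (F), F = true.
From the singleton clause (NOT B), B = false.
That conflicts with the unit clause (B).
That branch fails; take C = true instead.
From the singleton clause (NOT B), B = false.
That conflicts with the unit clause (B).
Both values of C lead to a conflict.
So every satisfying assignment has A = False.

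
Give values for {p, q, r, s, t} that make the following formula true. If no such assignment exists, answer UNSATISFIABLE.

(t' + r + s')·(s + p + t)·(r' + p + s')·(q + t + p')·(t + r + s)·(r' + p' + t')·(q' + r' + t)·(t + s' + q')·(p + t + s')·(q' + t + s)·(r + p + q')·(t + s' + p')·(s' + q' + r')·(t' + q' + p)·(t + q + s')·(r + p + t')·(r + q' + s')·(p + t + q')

Case t = 1:
Case r = 0:
(s') alone gives s = 0.
(p) alone gives p = 1.
No clause remains; q is free.

p=1, q=0, r=0, s=0, t=1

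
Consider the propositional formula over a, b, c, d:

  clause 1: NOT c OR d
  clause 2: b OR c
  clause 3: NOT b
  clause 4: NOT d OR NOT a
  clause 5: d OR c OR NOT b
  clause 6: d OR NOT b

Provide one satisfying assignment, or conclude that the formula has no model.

(NOT b) alone gives b = false.
(c) alone gives c = true.
(d) alone gives d = true.
(NOT a) alone gives a = false.
This assignment satisfies each clause.

a=false, b=false, c=true, d=true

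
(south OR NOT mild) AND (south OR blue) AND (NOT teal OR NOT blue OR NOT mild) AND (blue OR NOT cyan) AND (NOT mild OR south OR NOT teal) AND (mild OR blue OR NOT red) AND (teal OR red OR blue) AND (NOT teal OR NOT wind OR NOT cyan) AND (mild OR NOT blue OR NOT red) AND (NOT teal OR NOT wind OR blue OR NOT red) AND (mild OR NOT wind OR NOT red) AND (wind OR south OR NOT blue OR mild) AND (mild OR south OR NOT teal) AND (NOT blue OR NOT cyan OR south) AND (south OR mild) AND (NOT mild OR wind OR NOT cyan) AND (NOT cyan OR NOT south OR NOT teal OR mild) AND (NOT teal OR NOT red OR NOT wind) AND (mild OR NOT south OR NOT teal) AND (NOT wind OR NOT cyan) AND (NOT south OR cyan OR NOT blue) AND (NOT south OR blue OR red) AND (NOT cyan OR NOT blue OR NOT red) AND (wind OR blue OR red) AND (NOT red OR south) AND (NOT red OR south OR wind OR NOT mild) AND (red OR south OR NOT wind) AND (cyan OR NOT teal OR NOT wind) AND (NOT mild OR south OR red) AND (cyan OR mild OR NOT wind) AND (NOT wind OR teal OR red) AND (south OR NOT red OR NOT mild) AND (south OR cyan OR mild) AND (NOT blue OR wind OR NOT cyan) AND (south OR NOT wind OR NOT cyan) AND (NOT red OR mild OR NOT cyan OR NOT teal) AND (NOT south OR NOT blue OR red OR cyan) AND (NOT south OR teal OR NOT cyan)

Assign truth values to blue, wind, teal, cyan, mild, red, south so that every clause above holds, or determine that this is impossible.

blue=false,  wind=false,  teal=false,  cyan=false,  mild=true,  red=true,  south=true

Branch on south: set south = true.
Branch on blue: set blue = false.
The clause (NOT cyan) is unit, so cyan = false.
The clause (red) is unit, so red = true.
The clause (mild) is unit, so mild = true.
Branch on teal: set teal = false.
All clauses hold; wind can take either value.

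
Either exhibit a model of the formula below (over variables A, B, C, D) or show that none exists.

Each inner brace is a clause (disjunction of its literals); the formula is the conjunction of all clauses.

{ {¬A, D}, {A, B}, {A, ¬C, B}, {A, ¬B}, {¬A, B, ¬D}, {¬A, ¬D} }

UNSATISFIABLE

Branch on A: set A = False.
Unit clause (B) forces B = True.
That conflicts with the unit clause (¬B).
That branch fails; take A = True instead.
Unit clause (D) forces D = True.
That conflicts with the unit clause (¬D).
Either choice for A ends in contradiction.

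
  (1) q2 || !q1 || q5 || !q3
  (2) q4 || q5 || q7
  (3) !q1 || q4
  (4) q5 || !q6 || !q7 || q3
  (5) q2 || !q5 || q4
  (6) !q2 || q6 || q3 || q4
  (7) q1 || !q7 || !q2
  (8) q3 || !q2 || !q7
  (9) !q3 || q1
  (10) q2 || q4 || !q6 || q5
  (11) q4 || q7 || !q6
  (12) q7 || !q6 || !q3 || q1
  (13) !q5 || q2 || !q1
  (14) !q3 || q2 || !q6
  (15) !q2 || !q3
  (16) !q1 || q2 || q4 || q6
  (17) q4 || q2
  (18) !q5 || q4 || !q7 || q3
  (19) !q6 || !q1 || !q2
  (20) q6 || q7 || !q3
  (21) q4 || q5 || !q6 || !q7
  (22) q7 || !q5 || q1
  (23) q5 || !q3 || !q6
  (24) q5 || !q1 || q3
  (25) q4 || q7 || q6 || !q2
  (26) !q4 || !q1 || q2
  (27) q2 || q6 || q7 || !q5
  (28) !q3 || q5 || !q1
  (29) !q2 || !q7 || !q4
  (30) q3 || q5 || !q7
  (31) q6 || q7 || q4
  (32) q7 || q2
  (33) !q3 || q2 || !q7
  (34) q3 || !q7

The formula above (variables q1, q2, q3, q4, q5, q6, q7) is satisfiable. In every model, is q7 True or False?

False

Suppose q7 = true.
Unit clause (q3) forces q3 = true.
Unit clause (q1) forces q1 = true.
Unit clause (q4) forces q4 = true.
Unit clause (!q2) forces q2 = false.
Now (q2) is unsatisfied and unit — conflict.
So every satisfying assignment has q7 = False.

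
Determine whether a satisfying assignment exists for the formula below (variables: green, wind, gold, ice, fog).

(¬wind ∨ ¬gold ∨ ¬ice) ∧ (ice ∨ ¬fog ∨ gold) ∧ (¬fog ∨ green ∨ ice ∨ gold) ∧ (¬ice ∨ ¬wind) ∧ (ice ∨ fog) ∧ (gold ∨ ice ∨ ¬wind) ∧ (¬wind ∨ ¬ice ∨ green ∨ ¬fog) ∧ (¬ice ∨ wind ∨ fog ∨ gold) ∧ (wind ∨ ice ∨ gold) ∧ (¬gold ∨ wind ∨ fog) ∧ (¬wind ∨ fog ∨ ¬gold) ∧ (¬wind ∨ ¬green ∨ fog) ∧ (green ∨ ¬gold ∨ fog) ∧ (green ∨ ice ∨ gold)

Try ice = False.
Unit clause (fog) forces fog = True.
Unit clause (gold) forces gold = True.
No clause remains; green, wind are free.
A satisfying assignment: green ↦ True,  wind ↦ False,  gold ↦ True,  ice ↦ False,  fog ↦ True.

Yes, satisfiable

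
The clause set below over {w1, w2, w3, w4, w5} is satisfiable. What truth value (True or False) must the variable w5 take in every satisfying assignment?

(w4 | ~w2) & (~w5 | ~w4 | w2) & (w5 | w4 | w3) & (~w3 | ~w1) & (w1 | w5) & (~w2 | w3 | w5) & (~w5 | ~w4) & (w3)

Suppose w5 = 0.
From the singleton clause (w1), w1 = 1.
From the singleton clause (~w3), w3 = 0.
That conflicts with the unit clause (w3).
So every satisfying assignment has w5 = True.

True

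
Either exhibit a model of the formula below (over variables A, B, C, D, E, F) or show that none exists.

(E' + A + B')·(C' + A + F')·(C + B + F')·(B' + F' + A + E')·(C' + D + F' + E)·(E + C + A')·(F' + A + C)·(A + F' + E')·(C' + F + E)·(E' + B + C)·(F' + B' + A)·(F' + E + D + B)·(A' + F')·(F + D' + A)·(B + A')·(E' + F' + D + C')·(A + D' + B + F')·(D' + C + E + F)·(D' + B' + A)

A=0; B=0; C=1; D=0; E=1; F=0

Try A = 0.
Try E = 1.
The clause (B') is unit, so B = 0.
The clause (F') is unit, so F = 0.
The clause (C) is unit, so C = 1.
The clause (D') is unit, so D = 0.
This assignment satisfies each clause.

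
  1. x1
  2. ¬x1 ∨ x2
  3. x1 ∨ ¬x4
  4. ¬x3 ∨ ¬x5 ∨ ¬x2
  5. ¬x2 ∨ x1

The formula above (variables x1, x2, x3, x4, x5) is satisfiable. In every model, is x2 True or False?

Suppose x2 = False.
From the singleton clause (x1), x1 = True.
But (¬x1) is also a unit clause — contradiction.
So every satisfying assignment has x2 = True.

True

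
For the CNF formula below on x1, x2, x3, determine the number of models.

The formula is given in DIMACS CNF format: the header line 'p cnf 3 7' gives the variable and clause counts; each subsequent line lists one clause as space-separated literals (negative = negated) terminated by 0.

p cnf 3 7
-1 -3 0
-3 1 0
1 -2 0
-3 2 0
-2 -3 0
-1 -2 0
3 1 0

There are 2^3 = 8 truth assignments over (x1, x2, x3).
Split on x2. With x2 = True, the clauses containing x2 are satisfied and ¬x2 drops from the rest; 0 of the 2^2 = 4 assignments to the other variables satisfy what remains.
With x2 = False, by the same count on the reduced clause set, 1 assignment works.
(One model: x1=T, x2=F, x3=F.)
Total: 0 + 1 = 1.

1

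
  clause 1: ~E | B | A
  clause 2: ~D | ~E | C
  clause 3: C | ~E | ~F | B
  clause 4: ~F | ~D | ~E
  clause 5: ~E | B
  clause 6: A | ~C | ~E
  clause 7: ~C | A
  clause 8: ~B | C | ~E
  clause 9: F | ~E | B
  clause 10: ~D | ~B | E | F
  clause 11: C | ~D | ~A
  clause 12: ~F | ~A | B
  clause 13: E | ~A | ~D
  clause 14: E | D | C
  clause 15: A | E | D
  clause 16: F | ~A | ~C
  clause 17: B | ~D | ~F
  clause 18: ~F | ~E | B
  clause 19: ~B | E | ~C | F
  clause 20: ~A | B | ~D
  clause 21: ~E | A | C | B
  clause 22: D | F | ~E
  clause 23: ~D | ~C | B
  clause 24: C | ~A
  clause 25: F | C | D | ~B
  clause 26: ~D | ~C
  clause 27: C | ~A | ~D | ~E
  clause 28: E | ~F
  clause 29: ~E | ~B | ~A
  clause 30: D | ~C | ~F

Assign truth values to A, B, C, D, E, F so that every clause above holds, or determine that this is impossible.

A ↦ 0, B ↦ 0, C ↦ 0, D ↦ 1, E ↦ 0, F ↦ 0

Case E = 0:
Unit clause (~F) forces F = 0.
Case C = 0:
Unit clause (D) forces D = 1.
Unit clause (~B) forces B = 0.
Unit clause (~A) forces A = 0.
Every clause now holds.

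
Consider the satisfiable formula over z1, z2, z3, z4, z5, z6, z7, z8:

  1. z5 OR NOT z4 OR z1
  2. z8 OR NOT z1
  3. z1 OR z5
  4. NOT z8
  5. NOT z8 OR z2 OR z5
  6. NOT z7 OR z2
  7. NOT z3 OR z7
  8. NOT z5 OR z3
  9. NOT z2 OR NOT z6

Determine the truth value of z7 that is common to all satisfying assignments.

Suppose z7 = false.
From the singleton clause (NOT z8), z8 = false.
From the singleton clause (NOT z1), z1 = false.
From the singleton clause (z5), z5 = true.
From the singleton clause (NOT z3), z3 = false.
That conflicts with the unit clause (z3).
So every satisfying assignment has z7 = True.

True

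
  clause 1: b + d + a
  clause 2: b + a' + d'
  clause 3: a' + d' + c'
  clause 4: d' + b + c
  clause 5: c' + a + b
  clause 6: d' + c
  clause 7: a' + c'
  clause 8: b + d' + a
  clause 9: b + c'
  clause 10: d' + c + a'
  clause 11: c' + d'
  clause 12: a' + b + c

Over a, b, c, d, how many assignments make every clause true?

There are 2^4 = 16 truth assignments over (a, b, c, d).
Split on a. With a = 1, the clauses containing a are satisfied and a' drops from the rest; 1 of the 2^3 = 8 assignments to the other variables satisfy what remains.
With a = 0, by the same count on the reduced clause set, 2 assignments work.
Total: 1 + 2 = 3.

3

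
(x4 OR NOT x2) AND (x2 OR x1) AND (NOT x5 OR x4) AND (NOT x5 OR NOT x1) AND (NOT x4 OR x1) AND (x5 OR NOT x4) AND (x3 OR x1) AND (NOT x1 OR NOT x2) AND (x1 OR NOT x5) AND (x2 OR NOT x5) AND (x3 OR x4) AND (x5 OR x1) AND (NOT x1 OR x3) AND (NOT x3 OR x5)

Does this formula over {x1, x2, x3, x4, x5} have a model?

Try x4 = true.
From the singleton clause (x1), x1 = true.
From the singleton clause (NOT x5), x5 = false.
Now (x5) is unsatisfied and unit — conflict.
Undo x4 and try x4 = false.
From the singleton clause (NOT x2), x2 = false.
From the singleton clause (x1), x1 = true.
From the singleton clause (NOT x5), x5 = false.
From the singleton clause (x3), x3 = true.
Now (NOT x3) is unsatisfied and unit — conflict.
Neither x4 = true nor x4 = false works.
No assignment satisfies every clause.

No, unsatisfiable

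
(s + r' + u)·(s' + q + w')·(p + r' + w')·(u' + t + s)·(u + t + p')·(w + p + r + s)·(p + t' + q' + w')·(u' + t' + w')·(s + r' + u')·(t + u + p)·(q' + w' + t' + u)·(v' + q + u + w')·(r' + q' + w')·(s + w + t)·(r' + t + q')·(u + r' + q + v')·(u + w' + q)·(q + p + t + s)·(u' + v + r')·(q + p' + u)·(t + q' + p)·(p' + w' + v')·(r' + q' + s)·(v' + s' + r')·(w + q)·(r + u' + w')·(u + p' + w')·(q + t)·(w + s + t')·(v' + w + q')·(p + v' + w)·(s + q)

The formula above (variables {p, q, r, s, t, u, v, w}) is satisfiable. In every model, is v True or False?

Suppose v = 1.
Branch on p: set p = 0.
Unit clause (w) forces w = 1.
Unit clause (r') forces r = 0.
Unit clause (u') forces u = 0.
Unit clause (t) forces t = 1.
Unit clause (q') forces q = 0.
But (q) is also a unit clause — contradiction.
Undo p and try p = 1.
Unit clause (w') forces w = 0.
Unit clause (q) forces q = 1.
But (q') is also a unit clause — contradiction.
Neither p = 1 nor p = 0 works.
So every satisfying assignment has v = False.

False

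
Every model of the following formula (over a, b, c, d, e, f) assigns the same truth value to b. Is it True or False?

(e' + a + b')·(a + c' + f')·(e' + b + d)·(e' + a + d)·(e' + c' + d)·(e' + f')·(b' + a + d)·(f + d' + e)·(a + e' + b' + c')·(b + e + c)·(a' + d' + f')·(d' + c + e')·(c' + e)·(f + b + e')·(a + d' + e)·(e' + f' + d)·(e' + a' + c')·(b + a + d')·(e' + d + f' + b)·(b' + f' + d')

Suppose b = 0.
Try e = 0.
From the singleton clause (c), c = 1.
Now (c') is unsatisfied and unit — conflict.
So e must be the other value — set e = 1.
From the singleton clause (d), d = 1.
From the singleton clause (f'), f = 0.
Now (f) is unsatisfied and unit — conflict.
Both values of e lead to a conflict.
So every satisfying assignment has b = True.

True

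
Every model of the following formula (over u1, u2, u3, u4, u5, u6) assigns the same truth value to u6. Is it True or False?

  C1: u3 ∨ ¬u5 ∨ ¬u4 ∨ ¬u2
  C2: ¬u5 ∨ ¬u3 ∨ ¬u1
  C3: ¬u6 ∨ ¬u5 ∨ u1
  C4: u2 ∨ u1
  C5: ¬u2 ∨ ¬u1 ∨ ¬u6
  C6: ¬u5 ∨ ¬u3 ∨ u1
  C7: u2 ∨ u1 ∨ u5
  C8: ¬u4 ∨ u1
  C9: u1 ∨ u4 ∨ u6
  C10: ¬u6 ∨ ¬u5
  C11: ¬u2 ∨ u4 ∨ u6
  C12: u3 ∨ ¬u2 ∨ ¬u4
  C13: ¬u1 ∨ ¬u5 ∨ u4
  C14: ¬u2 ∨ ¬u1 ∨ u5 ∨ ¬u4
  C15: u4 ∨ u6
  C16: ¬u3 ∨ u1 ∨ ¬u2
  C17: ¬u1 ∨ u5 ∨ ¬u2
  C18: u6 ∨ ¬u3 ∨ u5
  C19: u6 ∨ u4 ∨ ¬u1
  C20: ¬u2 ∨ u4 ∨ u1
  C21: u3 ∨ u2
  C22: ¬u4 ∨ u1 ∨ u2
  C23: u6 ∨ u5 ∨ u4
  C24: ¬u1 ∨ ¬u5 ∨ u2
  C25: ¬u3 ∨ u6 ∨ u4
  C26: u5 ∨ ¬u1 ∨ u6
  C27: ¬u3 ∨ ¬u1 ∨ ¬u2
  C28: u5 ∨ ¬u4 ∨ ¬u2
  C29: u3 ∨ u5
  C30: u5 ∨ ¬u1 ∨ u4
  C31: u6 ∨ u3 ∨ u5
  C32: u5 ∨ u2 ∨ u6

True

Suppose u6 = False.
The clause (u4) is unit, so u4 = True.
The clause (u1) is unit, so u1 = True.
The clause (u5) is unit, so u5 = True.
The clause (¬u3) is unit, so u3 = False.
The clause (¬u2) is unit, so u2 = False.
Now (u2) is unsatisfied and unit — conflict.
So every satisfying assignment has u6 = True.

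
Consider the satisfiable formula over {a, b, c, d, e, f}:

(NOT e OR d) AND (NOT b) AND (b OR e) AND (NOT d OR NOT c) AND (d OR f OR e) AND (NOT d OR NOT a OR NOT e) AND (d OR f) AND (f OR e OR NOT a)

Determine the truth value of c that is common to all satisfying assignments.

False

Suppose c = true.
(NOT b) alone gives b = false.
(e) alone gives e = true.
(d) alone gives d = true.
But (NOT d) is also a unit clause — contradiction.
So every satisfying assignment has c = False.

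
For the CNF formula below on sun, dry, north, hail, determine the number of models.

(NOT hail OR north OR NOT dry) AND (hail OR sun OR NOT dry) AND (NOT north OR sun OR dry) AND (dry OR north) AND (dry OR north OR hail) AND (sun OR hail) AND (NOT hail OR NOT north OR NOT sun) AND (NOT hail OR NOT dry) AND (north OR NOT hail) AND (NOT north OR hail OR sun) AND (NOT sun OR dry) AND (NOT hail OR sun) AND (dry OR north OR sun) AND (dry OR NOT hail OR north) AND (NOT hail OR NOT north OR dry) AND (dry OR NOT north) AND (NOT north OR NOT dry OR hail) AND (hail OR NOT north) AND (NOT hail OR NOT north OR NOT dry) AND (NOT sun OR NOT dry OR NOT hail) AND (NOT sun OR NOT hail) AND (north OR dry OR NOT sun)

1

There are 2^4 = 16 truth assignments over (sun, dry, north, hail).
Check each against the 22 clauses (columns in the order sun, dry, north, hail):
  F F F F  ✗ fails (dry OR north)
  F F F T  ✗ fails (dry OR north)
  F F T F  ✗ fails (NOT north OR sun OR dry)
  F F T T  ✗ fails (NOT north OR sun OR dry)
  F T F F  ✗ fails (hail OR sun OR NOT dry)
  F T F T  ✗ fails (NOT hail OR north OR NOT dry)
  F T T F  ✗ fails (hail OR sun OR NOT dry)
  F T T T  ✗ fails (NOT hail OR NOT dry)
  T F F F  ✗ fails (dry OR north)
  T F F T  ✗ fails (dry OR north)
  T F T F  ✗ fails (NOT sun OR dry)
  T F T T  ✗ fails (NOT hail OR NOT north OR NOT sun)
  T T F F  ✓ satisfies all
  T T F T  ✗ fails (NOT hail OR north OR NOT dry)
  T T T F  ✗ fails (NOT north OR NOT dry OR hail)
  T T T T  ✗ fails (NOT hail OR NOT north OR NOT sun)
1 of the 16 rows is a model.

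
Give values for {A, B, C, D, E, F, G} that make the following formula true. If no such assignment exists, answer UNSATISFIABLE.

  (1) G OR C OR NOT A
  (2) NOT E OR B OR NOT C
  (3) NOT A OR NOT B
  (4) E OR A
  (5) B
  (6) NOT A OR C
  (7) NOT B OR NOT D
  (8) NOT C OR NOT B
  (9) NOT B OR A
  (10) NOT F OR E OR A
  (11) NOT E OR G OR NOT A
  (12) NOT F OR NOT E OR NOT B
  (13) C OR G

From the singleton clause (B), B = true.
From the singleton clause (NOT A), A = false.
But (A) is also a unit clause — contradiction.

UNSATISFIABLE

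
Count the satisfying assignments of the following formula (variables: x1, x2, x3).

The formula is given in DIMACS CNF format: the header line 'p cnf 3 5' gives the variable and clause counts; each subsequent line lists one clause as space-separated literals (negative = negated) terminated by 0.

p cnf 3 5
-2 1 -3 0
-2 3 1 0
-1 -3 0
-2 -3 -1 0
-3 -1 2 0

There are 2^3 = 8 truth assignments over (x1, x2, x3).
Split on x1. With x1 = True, the clauses containing x1 are satisfied and ¬x1 drops from the rest; 2 of the 2^2 = 4 assignments to the other variables satisfy what remains.
With x1 = False, by the same count on the reduced clause set, 2 assignments work.
(One model: x1=F, x2=F, x3=F.)
Total: 2 + 2 = 4.

4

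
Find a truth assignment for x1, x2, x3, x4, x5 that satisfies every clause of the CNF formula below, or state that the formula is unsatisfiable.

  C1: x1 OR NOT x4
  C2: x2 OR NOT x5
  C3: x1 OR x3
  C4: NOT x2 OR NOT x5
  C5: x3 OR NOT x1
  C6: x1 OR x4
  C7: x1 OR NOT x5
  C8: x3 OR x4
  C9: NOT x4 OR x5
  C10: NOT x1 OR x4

Case x1 = true:
The clause (x3) is unit, so x3 = true.
The clause (x4) is unit, so x4 = true.
The clause (x5) is unit, so x5 = true.
The clause (x2) is unit, so x2 = true.
But (NOT x2) is also a unit clause — contradiction.
Backtrack on x1: now try x1 = false.
The clause (NOT x4) is unit, so x4 = false.
But (x4) is also a unit clause — contradiction.
Either choice for x1 ends in contradiction.

UNSATISFIABLE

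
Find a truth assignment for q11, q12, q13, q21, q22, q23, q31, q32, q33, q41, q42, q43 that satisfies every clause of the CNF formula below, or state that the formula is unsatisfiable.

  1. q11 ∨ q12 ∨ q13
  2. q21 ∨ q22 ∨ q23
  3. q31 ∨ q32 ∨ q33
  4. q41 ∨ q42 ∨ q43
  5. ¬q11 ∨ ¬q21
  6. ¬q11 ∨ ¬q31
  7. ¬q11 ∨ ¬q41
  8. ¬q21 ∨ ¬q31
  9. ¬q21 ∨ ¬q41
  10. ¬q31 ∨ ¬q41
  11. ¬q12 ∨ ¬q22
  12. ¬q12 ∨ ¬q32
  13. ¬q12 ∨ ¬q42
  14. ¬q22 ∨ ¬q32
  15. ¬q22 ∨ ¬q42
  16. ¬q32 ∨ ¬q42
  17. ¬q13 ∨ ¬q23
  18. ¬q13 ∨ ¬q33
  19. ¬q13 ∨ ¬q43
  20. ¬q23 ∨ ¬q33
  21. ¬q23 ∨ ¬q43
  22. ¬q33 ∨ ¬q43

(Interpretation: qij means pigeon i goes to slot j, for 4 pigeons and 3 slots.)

Case q11 = False:
Case q12 = True:
(¬q22) alone gives q22 = False.
(¬q32) alone gives q32 = False.
(¬q42) alone gives q42 = False.
Case q21 = True:
(¬q31) alone gives q31 = False.
(q33) alone gives q33 = True.
(¬q41) alone gives q41 = False.
(q43) alone gives q43 = True.
But (¬q43) is also a unit clause — contradiction.
So q21 must be the other value — set q21 = False.
(q23) alone gives q23 = True.
(¬q13) alone gives q13 = False.
(¬q33) alone gives q33 = False.
(q31) alone gives q31 = True.
(¬q41) alone gives q41 = False.
(q43) alone gives q43 = True.
But (¬q43) is also a unit clause — contradiction.
Either choice for q21 ends in contradiction.
So q12 must be the other value — set q12 = False.
(q13) alone gives q13 = True.
(¬q23) alone gives q23 = False.
(¬q33) alone gives q33 = False.
(¬q43) alone gives q43 = False.
Case q21 = True:
(¬q31) alone gives q31 = False.
(q32) alone gives q32 = True.
(¬q41) alone gives q41 = False.
(q42) alone gives q42 = True.
But (¬q42) is also a unit clause — contradiction.
So q21 must be the other value — set q21 = False.
(q22) alone gives q22 = True.
(¬q32) alone gives q32 = False.
(q31) alone gives q31 = True.
(¬q41) alone gives q41 = False.
(q42) alone gives q42 = True.
But (¬q42) is also a unit clause — contradiction.
Either choice for q21 ends in contradiction.
Either choice for q12 ends in contradiction.
So q11 must be the other value — set q11 = True.
(¬q21) alone gives q21 = False.
(¬q31) alone gives q31 = False.
(¬q41) alone gives q41 = False.
Case q22 = True:
(¬q12) alone gives q12 = False.
(¬q32) alone gives q32 = False.
(q33) alone gives q33 = True.
(¬q42) alone gives q42 = False.
(q43) alone gives q43 = True.
But (¬q43) is also a unit clause — contradiction.
So q22 must be the other value — set q22 = False.
(q23) alone gives q23 = True.
(¬q13) alone gives q13 = False.
(¬q33) alone gives q33 = False.
(q32) alone gives q32 = True.
(¬q12) alone gives q12 = False.
(¬q42) alone gives q42 = False.
(q43) alone gives q43 = True.
But (¬q43) is also a unit clause — contradiction.
Either choice for q22 ends in contradiction.
Either choice for q11 ends in contradiction.

UNSATISFIABLE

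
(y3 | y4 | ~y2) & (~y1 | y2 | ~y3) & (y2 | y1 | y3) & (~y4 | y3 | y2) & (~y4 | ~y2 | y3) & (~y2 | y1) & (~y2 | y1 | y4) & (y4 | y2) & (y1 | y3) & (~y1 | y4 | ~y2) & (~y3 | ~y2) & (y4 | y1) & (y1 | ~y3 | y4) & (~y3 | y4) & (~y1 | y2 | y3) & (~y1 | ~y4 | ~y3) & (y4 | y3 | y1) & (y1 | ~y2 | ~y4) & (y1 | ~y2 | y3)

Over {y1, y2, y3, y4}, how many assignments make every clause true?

1

There are 2^4 = 16 truth assignments over (y1, y2, y3, y4).
Check each against the 19 clauses (columns in the order y1, y2, y3, y4):
  F F F F  ✗ fails (y2 | y1 | y3)
  F F F T  ✗ fails (y2 | y1 | y3)
  F F T F  ✗ fails (y4 | y2)
  F F T T  ✓ satisfies all
  F T F F  ✗ fails (y3 | y4 | ~y2)
  F T F T  ✗ fails (~y4 | ~y2 | y3)
  F T T F  ✗ fails (~y2 | y1)
  F T T T  ✗ fails (~y2 | y1)
  T F F F  ✗ fails (y4 | y2)
  T F F T  ✗ fails (~y4 | y3 | y2)
  T F T F  ✗ fails (~y1 | y2 | ~y3)
  T F T T  ✗ fails (~y1 | y2 | ~y3)
  T T F F  ✗ fails (y3 | y4 | ~y2)
  T T F T  ✗ fails (~y4 | ~y2 | y3)
  T T T F  ✗ fails (~y1 | y4 | ~y2)
  T T T T  ✗ fails (~y3 | ~y2)
1 of the 16 rows is a model.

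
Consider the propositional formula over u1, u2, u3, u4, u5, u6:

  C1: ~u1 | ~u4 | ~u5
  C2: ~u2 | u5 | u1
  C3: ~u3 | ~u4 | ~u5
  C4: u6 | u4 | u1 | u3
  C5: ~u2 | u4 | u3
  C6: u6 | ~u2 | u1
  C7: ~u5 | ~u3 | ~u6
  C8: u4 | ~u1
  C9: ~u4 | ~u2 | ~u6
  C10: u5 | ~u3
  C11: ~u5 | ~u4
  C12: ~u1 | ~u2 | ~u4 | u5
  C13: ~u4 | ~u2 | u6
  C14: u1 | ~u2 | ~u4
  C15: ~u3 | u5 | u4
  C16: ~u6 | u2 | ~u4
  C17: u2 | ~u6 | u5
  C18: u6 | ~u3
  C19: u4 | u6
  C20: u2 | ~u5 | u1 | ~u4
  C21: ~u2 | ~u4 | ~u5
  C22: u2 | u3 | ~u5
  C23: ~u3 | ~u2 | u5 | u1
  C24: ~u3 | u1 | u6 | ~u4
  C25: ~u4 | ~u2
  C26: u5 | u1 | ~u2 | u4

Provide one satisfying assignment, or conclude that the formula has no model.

Suppose u4 = 1.
(~u5) alone gives u5 = 0.
(~u3) alone gives u3 = 0.
(~u2) alone gives u2 = 0.
(~u6) alone gives u6 = 0.
No clause remains; u1 is free.

u1 ↦ 1; u2 ↦ 0; u3 ↦ 0; u4 ↦ 1; u5 ↦ 0; u6 ↦ 0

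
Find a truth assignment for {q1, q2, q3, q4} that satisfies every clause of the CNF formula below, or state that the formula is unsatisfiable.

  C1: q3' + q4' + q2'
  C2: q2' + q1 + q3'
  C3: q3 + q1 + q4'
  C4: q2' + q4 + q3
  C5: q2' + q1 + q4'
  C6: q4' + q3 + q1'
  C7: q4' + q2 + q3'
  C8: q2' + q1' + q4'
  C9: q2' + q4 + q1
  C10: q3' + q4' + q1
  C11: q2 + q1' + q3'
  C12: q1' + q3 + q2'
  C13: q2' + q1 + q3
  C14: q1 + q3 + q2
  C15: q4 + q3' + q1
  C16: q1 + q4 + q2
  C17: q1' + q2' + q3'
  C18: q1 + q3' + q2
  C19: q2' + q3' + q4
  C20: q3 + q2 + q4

Suppose q3 = 0.
Suppose q1 = 1.
Unit clause (q4') forces q4 = 0.
Unit clause (q2') forces q2 = 0.
That conflicts with the unit clause (q2).
That branch fails; take q1 = 0 instead.
Unit clause (q4') forces q4 = 0.
Unit clause (q2') forces q2 = 0.
That conflicts with the unit clause (q2).
Neither q1 = 1 nor q1 = 0 works.
That branch fails; take q3 = 1 instead.
Suppose q4 = 0.
Unit clause (q1) forces q1 = 1.
Unit clause (q2) forces q2 = 1.
That conflicts with the unit clause (q2').
That branch fails; take q4 = 1 instead.
Unit clause (q2') forces q2 = 0.
That conflicts with the unit clause (q2).
Neither q4 = 1 nor q4 = 0 works.
Neither q3 = 1 nor q3 = 0 works.

UNSATISFIABLE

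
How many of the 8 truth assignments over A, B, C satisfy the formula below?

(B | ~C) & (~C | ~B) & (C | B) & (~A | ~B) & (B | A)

There are 2^3 = 8 truth assignments over (A, B, C).
Check each against the 5 clauses (columns in the order A, B, C):
  F F F  ✗ fails (C | B)
  F F T  ✗ fails (B | ~C)
  F T F  ✓ satisfies all
  F T T  ✗ fails (~C | ~B)
  T F F  ✗ fails (C | B)
  T F T  ✗ fails (B | ~C)
  T T F  ✗ fails (~A | ~B)
  T T T  ✗ fails (~C | ~B)
1 of the 8 rows is a model.

1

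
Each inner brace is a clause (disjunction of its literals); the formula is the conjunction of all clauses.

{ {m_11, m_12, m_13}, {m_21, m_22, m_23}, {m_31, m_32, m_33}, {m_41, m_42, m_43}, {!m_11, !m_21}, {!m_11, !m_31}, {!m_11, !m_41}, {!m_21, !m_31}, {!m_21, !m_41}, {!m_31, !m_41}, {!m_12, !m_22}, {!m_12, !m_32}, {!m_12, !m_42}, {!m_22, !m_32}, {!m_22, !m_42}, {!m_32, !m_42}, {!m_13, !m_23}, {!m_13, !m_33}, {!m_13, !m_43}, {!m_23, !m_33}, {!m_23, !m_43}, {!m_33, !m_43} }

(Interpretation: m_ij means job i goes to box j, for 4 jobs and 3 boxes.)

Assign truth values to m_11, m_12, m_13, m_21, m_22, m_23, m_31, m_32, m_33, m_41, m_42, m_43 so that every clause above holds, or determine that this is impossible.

UNSATISFIABLE

Branch on m_11: set m_11 = false.
Branch on m_12: set m_12 = true.
Unit clause (!m_22) forces m_22 = false.
Unit clause (!m_32) forces m_32 = false.
Unit clause (!m_42) forces m_42 = false.
Branch on m_21: set m_21 = true.
Unit clause (!m_31) forces m_31 = false.
Unit clause (m_33) forces m_33 = true.
Unit clause (!m_41) forces m_41 = false.
Unit clause (m_43) forces m_43 = true.
Now (!m_43) is unsatisfied and unit — conflict.
Backtrack on m_21: now try m_21 = false.
Unit clause (m_23) forces m_23 = true.
Unit clause (!m_13) forces m_13 = false.
Unit clause (!m_33) forces m_33 = false.
Unit clause (m_31) forces m_31 = true.
Unit clause (!m_41) forces m_41 = false.
Unit clause (m_43) forces m_43 = true.
Now (!m_43) is unsatisfied and unit — conflict.
Neither m_21 = true nor m_21 = false works.
Backtrack on m_12: now try m_12 = false.
Unit clause (m_13) forces m_13 = true.
Unit clause (!m_23) forces m_23 = false.
Unit clause (!m_33) forces m_33 = false.
Unit clause (!m_43) forces m_43 = false.
Branch on m_21: set m_21 = true.
Unit clause (!m_31) forces m_31 = false.
Unit clause (m_32) forces m_32 = true.
Unit clause (!m_41) forces m_41 = false.
Unit clause (m_42) forces m_42 = true.
Now (!m_42) is unsatisfied and unit — conflict.
Backtrack on m_21: now try m_21 = false.
Unit clause (m_22) forces m_22 = true.
Unit clause (!m_32) forces m_32 = false.
Unit clause (m_31) forces m_31 = true.
Unit clause (!m_41) forces m_41 = false.
Unit clause (m_42) forces m_42 = true.
Now (!m_42) is unsatisfied and unit — conflict.
Neither m_21 = true nor m_21 = false works.
Neither m_12 = true nor m_12 = false works.
Backtrack on m_11: now try m_11 = true.
Unit clause (!m_21) forces m_21 = false.
Unit clause (!m_31) forces m_31 = false.
Unit clause (!m_41) forces m_41 = false.
Branch on m_22: set m_22 = true.
Unit clause (!m_12) forces m_12 = false.
Unit clause (!m_32) forces m_32 = false.
Unit clause (m_33) forces m_33 = true.
Unit clause (!m_42) forces m_42 = false.
Unit clause (m_43) forces m_43 = true.
Now (!m_43) is unsatisfied and unit — conflict.
Backtrack on m_22: now try m_22 = false.
Unit clause (m_23) forces m_23 = true.
Unit clause (!m_13) forces m_13 = false.
Unit clause (!m_33) forces m_33 = false.
Unit clause (m_32) forces m_32 = true.
Unit clause (!m_12) forces m_12 = false.
Unit clause (!m_42) forces m_42 = false.
Unit clause (m_43) forces m_43 = true.
Now (!m_43) is unsatisfied and unit — conflict.
Neither m_22 = true nor m_22 = false works.
Neither m_11 = true nor m_11 = false works.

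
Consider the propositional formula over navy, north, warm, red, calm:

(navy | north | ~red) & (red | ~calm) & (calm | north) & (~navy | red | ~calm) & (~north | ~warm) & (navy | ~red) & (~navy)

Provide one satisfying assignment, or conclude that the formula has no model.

navy: 0,  north: 1,  warm: 0,  red: 0,  calm: 0

(~navy) alone gives navy = 0.
(~red) alone gives red = 0.
(~calm) alone gives calm = 0.
(north) alone gives north = 1.
(~warm) alone gives warm = 0.
Every clause now holds.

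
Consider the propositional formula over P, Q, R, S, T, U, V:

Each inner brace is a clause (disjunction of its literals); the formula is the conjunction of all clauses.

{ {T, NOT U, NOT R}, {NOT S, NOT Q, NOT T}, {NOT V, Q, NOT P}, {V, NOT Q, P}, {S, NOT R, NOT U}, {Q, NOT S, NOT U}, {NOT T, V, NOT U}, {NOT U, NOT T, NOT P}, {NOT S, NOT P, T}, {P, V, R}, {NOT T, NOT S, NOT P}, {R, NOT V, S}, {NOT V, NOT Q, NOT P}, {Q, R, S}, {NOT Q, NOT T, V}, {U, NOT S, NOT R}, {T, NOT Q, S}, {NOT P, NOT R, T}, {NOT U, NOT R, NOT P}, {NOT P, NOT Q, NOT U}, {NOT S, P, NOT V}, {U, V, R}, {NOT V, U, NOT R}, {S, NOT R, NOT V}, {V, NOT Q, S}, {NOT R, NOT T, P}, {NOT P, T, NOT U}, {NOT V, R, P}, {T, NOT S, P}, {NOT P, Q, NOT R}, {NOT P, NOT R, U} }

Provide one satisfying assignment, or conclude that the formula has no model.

Branch on T: set T = false.
Branch on U: set U = false.
Branch on S: set S = false.
(NOT Q) alone gives Q = false.
(R) alone gives R = true.
(NOT P) alone gives P = false.
(NOT V) alone gives V = false.
This assignment satisfies each clause.

P ↦ false, Q ↦ false, R ↦ true, S ↦ false, T ↦ false, U ↦ false, V ↦ false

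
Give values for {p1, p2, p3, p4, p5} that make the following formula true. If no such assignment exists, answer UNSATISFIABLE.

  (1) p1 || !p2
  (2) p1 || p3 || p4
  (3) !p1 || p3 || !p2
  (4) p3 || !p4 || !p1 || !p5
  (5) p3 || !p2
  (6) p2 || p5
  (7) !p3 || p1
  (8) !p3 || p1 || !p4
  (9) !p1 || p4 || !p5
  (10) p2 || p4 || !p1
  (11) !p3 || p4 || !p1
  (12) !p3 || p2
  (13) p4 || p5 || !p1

Suppose p1 = false.
(!p2) alone gives p2 = false.
(p5) alone gives p5 = true.
(!p3) alone gives p3 = false.
(p4) alone gives p4 = true.
All clauses are satisfied.

p1 ↦ false; p2 ↦ false; p3 ↦ false; p4 ↦ true; p5 ↦ true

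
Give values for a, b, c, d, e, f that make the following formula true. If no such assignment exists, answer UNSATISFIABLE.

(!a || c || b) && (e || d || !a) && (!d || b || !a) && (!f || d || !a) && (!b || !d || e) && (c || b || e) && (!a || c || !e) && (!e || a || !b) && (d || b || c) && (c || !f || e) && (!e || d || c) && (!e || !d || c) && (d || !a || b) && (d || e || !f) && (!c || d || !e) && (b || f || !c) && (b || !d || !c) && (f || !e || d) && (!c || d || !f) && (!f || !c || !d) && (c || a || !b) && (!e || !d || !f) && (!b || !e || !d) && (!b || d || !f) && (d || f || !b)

UNSATISFIABLE

Case a = false:
Case e = false:
Case b = false:
The clause (c) is unit, so c = true.
The clause (f) is unit, so f = true.
The clause (d) is unit, so d = true.
But (!d) is also a unit clause — contradiction.
That branch fails; take b = true instead.
The clause (!d) is unit, so d = false.
The clause (!f) is unit, so f = false.
But (f) is also a unit clause — contradiction.
Both values of b lead to a conflict.
That branch fails; take e = true instead.
The clause (!b) is unit, so b = false.
Case d = true:
The clause (c) is unit, so c = true.
But (!c) is also a unit clause — contradiction.
That branch fails; take d = false instead.
The clause (c) is unit, so c = true.
But (!c) is also a unit clause — contradiction.
Both values of d lead to a conflict.
Both values of e lead to a conflict.
That branch fails; take a = true instead.
Case c = true:
Case e = true:
The clause (d) is unit, so d = true.
The clause (b) is unit, so b = true.
But (!b) is also a unit clause — contradiction.
That branch fails; take e = false instead.
The clause (d) is unit, so d = true.
The clause (b) is unit, so b = true.
But (!b) is also a unit clause — contradiction.
Both values of e lead to a conflict.
That branch fails; take c = false instead.
The clause (b) is unit, so b = true.
The clause (!e) is unit, so e = false.
The clause (d) is unit, so d = true.
But (!d) is also a unit clause — contradiction.
Both values of c lead to a conflict.
Both values of a lead to a conflict.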